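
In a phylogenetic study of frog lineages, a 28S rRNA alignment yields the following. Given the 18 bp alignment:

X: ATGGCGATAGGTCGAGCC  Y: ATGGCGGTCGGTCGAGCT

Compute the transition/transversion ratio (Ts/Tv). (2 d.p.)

2.00

Transitions are A↔G and C↔T; transversions are all other mismatches.
Transitions: 2. Transversions: 1.
R = 2/1 = 2.00.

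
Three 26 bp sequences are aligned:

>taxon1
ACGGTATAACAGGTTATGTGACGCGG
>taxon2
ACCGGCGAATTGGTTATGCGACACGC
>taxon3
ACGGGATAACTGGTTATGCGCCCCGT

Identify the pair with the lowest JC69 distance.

taxon1–taxon2: 9/26 differ, p = 0.346, d = 0.464.
taxon1–taxon3: 6/26 differ, p = 0.231, d = 0.276.
taxon2–taxon3: 7/26 differ, p = 0.269, d = 0.334.
The smallest distance is between taxon1 and taxon3.

taxon1 and taxon3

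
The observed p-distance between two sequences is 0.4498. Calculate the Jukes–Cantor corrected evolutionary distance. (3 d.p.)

d = −(3/4) ln(1 − 4p/3) = −0.75 ln(1 − 0.599733) = −0.75 ln(0.400267)
  = −0.75 × (-0.915623) = 0.686717 substitutions/site.

0.687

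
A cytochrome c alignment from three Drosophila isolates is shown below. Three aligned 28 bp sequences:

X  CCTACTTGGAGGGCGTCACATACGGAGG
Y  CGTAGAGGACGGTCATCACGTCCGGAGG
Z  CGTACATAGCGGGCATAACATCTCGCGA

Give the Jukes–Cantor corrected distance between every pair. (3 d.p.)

d(X,Y) = 0.485, d(X,Z) = 0.556, d(Y,Z) = 0.556

X–Y: 10/28 sites differ → p ≈ 0.357143, d = −0.75 ln(1 − 0.476191) = 0.484971 ≈ 0.485.
X–Z: 11/28 sites differ → p ≈ 0.392857, d = −0.75 ln(1 − 0.523809) = 0.556452 ≈ 0.556.
Y–Z: 11/28 sites differ → p ≈ 0.392857, d = −0.75 ln(1 − 0.523809) = 0.556452 ≈ 0.556.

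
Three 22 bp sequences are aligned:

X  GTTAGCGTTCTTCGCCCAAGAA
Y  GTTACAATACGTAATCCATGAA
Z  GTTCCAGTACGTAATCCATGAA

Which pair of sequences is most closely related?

Y and Z

X–Y: 9/22 differ, p = 0.409, d = 0.591.
X–Z: 9/22 differ, p = 0.409, d = 0.591.
Y–Z: 2/22 differ, p = 0.091, d = 0.097.
The smallest distance is between Y and Z.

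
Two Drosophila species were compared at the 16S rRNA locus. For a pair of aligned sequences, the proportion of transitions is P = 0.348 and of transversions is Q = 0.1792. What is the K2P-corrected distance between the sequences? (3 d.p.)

1.151

Under the Kimura two-parameter model, d = −½ ln(1 − 2P − Q) − ¼ ln(1 − 2Q).
1 − 2P − Q = 0.1248, giving −½ ln(0.1248) = 1.040521.
1 − 2Q = 0.6416, giving −¼ ln(0.6416) = 0.110948.
d = 1.040521 + 0.110948 = 1.151469.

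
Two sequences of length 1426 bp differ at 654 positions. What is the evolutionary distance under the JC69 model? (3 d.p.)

p = 654/1426 ≈ 0.458626.
d = −(3/4) ln(1 − 4p/3) = −0.75 ln(1 − 0.611501) = −0.75 ln(0.388499)
  = −0.75 × (-0.945465) = 0.709099 substitutions/site.

0.709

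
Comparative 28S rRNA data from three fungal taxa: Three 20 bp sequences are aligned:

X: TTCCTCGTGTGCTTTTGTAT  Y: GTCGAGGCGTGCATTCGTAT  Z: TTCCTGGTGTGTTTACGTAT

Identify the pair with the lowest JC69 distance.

X–Y: 7/20 differ, p = 0.350, d = 0.471.
X–Z: 4/20 differ, p = 0.200, d = 0.233.
Y–Z: 7/20 differ, p = 0.350, d = 0.471.
The smallest distance is between X and Z.

X and Z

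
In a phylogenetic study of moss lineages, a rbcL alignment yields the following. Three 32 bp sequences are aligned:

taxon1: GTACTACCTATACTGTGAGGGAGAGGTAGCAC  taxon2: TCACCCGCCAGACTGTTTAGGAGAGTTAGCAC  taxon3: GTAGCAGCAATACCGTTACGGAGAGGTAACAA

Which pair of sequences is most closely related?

taxon1 and taxon3

taxon1–taxon2: 11/32 differ, p = 0.344, d = 0.460.
taxon1–taxon3: 9/32 differ, p = 0.281, d = 0.353.
taxon2–taxon3: 12/32 differ, p = 0.375, d = 0.520.
The smallest distance is between taxon1 and taxon3.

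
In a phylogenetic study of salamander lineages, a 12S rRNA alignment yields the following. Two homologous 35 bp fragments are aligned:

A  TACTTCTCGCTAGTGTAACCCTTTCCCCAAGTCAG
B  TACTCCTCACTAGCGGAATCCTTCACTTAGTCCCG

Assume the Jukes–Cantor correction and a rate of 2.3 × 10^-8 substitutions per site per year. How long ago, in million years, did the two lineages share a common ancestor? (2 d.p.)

The sequences differ at 13 of 35 sites, so p = 13/35 ≈ 0.371429.
d = −(3/4) ln(1 − 4p/3) = −0.75 ln(1 − 0.495239) = −0.75 ln(0.504761)
  = −0.75 × (-0.683670) = 0.512753 substitutions/site.
Under a molecular clock d = 2μt, so t = d/(2μ) = 0.512753 / (2 × 2.3 × 10^-8) = 11.15 million years.

11.15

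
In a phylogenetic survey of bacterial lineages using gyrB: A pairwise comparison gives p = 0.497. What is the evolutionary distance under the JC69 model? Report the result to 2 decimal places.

d = −(3/4) ln(1 − 4p/3) = −0.75 ln(1 − 0.662667) = −0.75 ln(0.337333)
  = −0.75 × (-1.086685) = 0.815014 substitutions/site.

0.82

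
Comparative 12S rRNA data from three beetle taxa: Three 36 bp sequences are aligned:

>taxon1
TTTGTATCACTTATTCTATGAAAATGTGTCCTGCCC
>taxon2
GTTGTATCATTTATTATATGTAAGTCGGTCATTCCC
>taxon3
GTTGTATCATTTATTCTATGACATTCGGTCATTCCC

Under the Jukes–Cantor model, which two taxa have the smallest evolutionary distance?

taxon2 and taxon3

taxon1–taxon2: 9/36 differ, p = 0.250, d = 0.304.
taxon1–taxon3: 8/36 differ, p = 0.222, d = 0.264.
taxon2–taxon3: 4/36 differ, p = 0.111, d = 0.120.
The smallest distance is between taxon2 and taxon3.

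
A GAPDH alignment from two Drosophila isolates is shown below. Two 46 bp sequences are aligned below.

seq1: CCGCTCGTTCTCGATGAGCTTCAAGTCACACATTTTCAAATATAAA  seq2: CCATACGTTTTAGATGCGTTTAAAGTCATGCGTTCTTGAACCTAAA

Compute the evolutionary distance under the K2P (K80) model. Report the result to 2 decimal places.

Of 46 sites, 11 differences are transitions and 5 are transversions, so P = 11/46 ≈ 0.23913 and Q = 5/46 ≈ 0.108696.
Under the Kimura two-parameter model, d = −½ ln(1 − 2P − Q) − ¼ ln(1 − 2Q).
1 − 2P − Q = 0.413044, giving −½ ln(0.413044) = 0.442101.
1 − 2Q = 0.782608, giving −¼ ln(0.782608) = 0.061281.
d = 0.442101 + 0.061281 = 0.503382.

0.50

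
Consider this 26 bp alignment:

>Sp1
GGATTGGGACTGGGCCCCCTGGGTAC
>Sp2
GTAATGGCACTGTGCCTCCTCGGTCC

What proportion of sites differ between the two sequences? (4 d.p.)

The sequences differ at 7 of 26 positions (sites 2, 4, 8, 13, 17, 21, 25).
p = 7/26 = 0.269230… ≈ 0.2692 (to 4 d.p.).

0.2692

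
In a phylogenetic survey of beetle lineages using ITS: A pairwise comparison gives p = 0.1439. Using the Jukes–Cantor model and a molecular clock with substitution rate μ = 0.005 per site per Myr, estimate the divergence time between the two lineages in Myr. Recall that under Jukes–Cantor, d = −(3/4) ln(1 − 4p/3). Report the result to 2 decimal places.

15.98

d = −(3/4) ln(1 − 4p/3) = −0.75 ln(1 − 0.191867) = −0.75 ln(0.808133)
  = −0.75 × (-0.213029) = 0.159772 substitutions/site.
Under a molecular clock d = 2μt, so t = d/(2μ) = 0.159772 / (2 × 0.005) = 15.98 Myr.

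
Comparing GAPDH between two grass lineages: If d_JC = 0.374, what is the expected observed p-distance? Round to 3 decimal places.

p = (3/4)(1 − e^(−4d/3)) = 0.75 × (1 − e^(-0.498667)) = 0.75 × (1 − 0.607340) = 0.294495.

0.294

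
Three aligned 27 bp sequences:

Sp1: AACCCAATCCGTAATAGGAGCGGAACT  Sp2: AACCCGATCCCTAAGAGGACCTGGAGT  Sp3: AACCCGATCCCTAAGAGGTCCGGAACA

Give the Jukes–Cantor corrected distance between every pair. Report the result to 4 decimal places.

d(Sp1,Sp2) = 0.3181, d(Sp1,Sp3) = 0.2635, d(Sp2,Sp3) = 0.2127

Sp1–Sp2: 7/27 sites differ → p ≈ 0.259259, d = −0.75 ln(1 − 0.345679) = 0.318118 ≈ 0.3181.
Sp1–Sp3: 6/27 sites differ → p ≈ 0.222222, d = −0.75 ln(1 − 0.296296) = 0.263548 ≈ 0.2635.
Sp2–Sp3: 5/27 sites differ → p ≈ 0.185185, d = −0.75 ln(1 − 0.246913) = 0.212681 ≈ 0.2127.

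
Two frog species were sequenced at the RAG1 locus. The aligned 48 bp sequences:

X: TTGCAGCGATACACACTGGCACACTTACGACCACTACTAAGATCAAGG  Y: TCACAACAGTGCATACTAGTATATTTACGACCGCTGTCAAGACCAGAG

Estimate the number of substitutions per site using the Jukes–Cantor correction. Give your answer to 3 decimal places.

0.520

The sequences differ at 18 of 48 sites, so p = 18/48 = 0.375.
d = −(3/4) ln(1 − 4p/3) = −0.75 ln(1 − 0.5) = −0.75 ln(0.5)
  = −0.75 × (-0.693147) = 0.519860 substitutions/site.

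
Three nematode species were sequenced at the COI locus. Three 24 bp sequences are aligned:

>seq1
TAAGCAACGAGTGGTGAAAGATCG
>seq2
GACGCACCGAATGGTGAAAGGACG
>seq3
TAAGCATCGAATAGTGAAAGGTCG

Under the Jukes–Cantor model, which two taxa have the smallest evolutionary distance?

seq1–seq2: 6/24 differ, p = 0.250, d = 0.304.
seq1–seq3: 4/24 differ, p = 0.167, d = 0.188.
seq2–seq3: 5/24 differ, p = 0.208, d = 0.244.
The smallest distance is between seq1 and seq3.

seq1 and seq3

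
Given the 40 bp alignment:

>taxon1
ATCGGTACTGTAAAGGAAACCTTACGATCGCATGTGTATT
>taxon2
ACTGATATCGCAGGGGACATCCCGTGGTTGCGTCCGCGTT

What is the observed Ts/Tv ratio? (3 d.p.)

Transitions are A↔G and C↔T; transversions are all other mismatches.
Transitions: 19. Transversions: 2.
R = 19/2 = 9.500.

9.500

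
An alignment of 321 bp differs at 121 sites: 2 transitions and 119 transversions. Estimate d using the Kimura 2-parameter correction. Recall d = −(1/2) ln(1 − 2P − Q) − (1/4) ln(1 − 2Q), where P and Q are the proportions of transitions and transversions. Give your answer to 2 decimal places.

P = 2/321 ≈ 0.006231 and Q = 119/321 ≈ 0.370717.
Under the Kimura two-parameter model, d = −½ ln(1 − 2P − Q) − ¼ ln(1 − 2Q).
1 − 2P − Q = 0.616821, giving −½ ln(0.616821) = 0.241588.
1 − 2Q = 0.258566, giving −¼ ln(0.258566) = 0.338151.
d = 0.241588 + 0.338151 = 0.579739.

0.58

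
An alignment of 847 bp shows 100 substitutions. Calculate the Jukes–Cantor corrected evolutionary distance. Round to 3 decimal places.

0.128

p = 100/847 ≈ 0.118064.
d = −(3/4) ln(1 − 4p/3) = −0.75 ln(1 − 0.157419) = −0.75 ln(0.842581)
  = −0.75 × (-0.171285) = 0.128464 substitutions/site.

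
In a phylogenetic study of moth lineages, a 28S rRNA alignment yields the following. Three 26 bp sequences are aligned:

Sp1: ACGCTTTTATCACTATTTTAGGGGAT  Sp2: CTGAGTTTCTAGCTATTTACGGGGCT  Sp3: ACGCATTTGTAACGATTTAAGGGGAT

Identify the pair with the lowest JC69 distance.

Sp1–Sp2: 10/26 differ, p = 0.385, d = 0.539.
Sp1–Sp3: 5/26 differ, p = 0.192, d = 0.222.
Sp2–Sp3: 9/26 differ, p = 0.346, d = 0.464.
The smallest distance is between Sp1 and Sp3.

Sp1 and Sp3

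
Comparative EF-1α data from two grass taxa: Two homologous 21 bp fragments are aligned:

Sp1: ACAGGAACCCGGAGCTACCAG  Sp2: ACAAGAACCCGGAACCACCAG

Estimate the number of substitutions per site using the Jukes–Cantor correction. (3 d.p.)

0.158

The sequences differ at 3 of 21 sites (4, 14, 16), so p = 3/21 ≈ 0.142857.
d = −(3/4) ln(1 − 4p/3) = −0.75 ln(1 − 0.190476) = −0.75 ln(0.809524)
  = −0.75 × (-0.211309) = 0.158482 substitutions/site.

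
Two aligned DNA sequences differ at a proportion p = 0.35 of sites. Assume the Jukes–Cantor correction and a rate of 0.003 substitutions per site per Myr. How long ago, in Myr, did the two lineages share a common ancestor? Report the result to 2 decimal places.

d = −(3/4) ln(1 − 4p/3) = −0.75 ln(1 − 0.466667) = −0.75 ln(0.533333)
  = −0.75 × (-0.628609) = 0.471457 substitutions/site.
Under a molecular clock d = 2μt, so t = d/(2μ) = 0.471457 / (2 × 0.003) = 78.58 Myr.

78.58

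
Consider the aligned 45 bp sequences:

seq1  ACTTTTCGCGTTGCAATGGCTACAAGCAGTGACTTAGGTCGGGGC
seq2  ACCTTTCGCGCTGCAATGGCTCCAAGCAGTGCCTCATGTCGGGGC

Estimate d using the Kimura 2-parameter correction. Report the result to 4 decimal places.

Of 45 sites, 3 differences are transitions and 3 are transversions, so P = 3/45 ≈ 0.066667 and Q = 3/45 ≈ 0.066667.
Under the Kimura two-parameter model, d = −½ ln(1 − 2P − Q) − ¼ ln(1 − 2Q).
1 − 2P − Q = 0.799999, giving −½ ln(0.799999) = 0.111572.
1 − 2Q = 0.866666, giving −¼ ln(0.866666) = 0.035775.
d = 0.111572 + 0.035775 = 0.147347.

0.1473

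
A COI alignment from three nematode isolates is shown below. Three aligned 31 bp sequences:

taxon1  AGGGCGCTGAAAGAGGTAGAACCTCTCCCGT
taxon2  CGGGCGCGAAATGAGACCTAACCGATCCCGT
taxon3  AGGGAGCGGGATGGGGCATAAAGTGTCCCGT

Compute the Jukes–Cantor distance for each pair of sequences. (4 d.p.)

taxon1–taxon2: 10/31 sites differ → p ≈ 0.322581, d = −0.75 ln(1 − 0.430108) = 0.421731 ≈ 0.4217.
taxon1–taxon3: 10/31 sites differ → p ≈ 0.322581, d = −0.75 ln(1 − 0.430108) = 0.421731 ≈ 0.4217.
taxon2–taxon3: 11/31 sites differ → p ≈ 0.354839, d = −0.75 ln(1 − 0.473119) = 0.480585 ≈ 0.4806.

d(taxon1,taxon2) = 0.4217, d(taxon1,taxon3) = 0.4217, d(taxon2,taxon3) = 0.4806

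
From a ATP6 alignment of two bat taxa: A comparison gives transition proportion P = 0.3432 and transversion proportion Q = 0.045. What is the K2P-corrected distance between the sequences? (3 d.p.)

Under the Kimura two-parameter model, d = −½ ln(1 − 2P − Q) − ¼ ln(1 − 2Q).
1 − 2P − Q = 0.2686, giving −½ ln(0.2686) = 0.657266.
1 − 2Q = 0.91, giving −¼ ln(0.91) = 0.023578.
d = 0.657266 + 0.023578 = 0.680844.

0.681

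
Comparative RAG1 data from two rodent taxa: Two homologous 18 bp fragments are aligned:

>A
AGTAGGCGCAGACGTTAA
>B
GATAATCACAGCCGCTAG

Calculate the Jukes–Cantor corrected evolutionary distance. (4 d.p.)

0.6735

The sequences differ at 8 of 18 sites (1, 2, 5, 6, 8, 12, 15, 18), so p = 8/18 ≈ 0.444444.
d = −(3/4) ln(1 − 4p/3) = −0.75 ln(1 − 0.592592) = −0.75 ln(0.407408)
  = −0.75 × (-0.897940) = 0.673455 substitutions/site.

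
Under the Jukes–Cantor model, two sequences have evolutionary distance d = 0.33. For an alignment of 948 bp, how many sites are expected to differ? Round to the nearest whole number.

253

Invert JC69: p = (3/4)(1 − e^(−4d/3)) = 0.75 × (1 − e^(-0.44)) = 0.75 × (1 − 0.644036) = 0.266973.
Expected differing sites = pL ≈ 0.266973 × 948 = 253.090404 ≈ 253.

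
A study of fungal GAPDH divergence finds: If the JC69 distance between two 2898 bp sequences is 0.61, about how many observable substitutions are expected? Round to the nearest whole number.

Invert JC69: p = (3/4)(1 − e^(−4d/3)) = 0.75 × (1 − e^(-0.813333)) = 0.75 × (1 − 0.443378) = 0.417467.
Expected differing sites = pL ≈ 0.417467 × 2898 = 1209.819366 ≈ 1210.

1210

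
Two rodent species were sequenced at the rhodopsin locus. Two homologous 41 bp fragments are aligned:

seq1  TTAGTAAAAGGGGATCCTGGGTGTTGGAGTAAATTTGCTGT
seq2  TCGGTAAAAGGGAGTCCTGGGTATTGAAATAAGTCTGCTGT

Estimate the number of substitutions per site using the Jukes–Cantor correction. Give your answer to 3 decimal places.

0.260

The sequences differ at 9 of 41 sites (2, 3, 13, 14, 23, 27, 29, 33, 35), so p = 9/41 ≈ 0.219512.
d = −(3/4) ln(1 − 4p/3) = −0.75 ln(1 − 0.292683) = −0.75 ln(0.707317)
  = −0.75 × (-0.346276) = 0.259707 substitutions/site.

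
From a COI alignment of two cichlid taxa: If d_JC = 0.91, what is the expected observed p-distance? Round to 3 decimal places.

0.527

p = (3/4)(1 − e^(−4d/3)) = 0.75 × (1 − e^(-1.213333)) = 0.75 × (1 − 0.297205) = 0.527096.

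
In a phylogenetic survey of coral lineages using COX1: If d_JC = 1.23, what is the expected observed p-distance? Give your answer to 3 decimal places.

p = (3/4)(1 − e^(−4d/3)) = 0.75 × (1 − e^(-1.64)) = 0.75 × (1 − 0.193980) = 0.604515.

0.605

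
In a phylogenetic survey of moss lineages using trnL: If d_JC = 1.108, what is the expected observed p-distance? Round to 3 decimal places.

0.579

p = (3/4)(1 − e^(−4d/3)) = 0.75 × (1 − e^(-1.477333)) = 0.75 × (1 − 0.228246) = 0.578816.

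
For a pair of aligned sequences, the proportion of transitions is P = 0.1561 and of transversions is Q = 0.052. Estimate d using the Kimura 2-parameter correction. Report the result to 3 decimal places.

Under the Kimura two-parameter model, d = −½ ln(1 − 2P − Q) − ¼ ln(1 − 2Q).
1 − 2P − Q = 0.6358, giving −½ ln(0.6358) = 0.226436.
1 − 2Q = 0.896, giving −¼ ln(0.896) = 0.027454.
d = 0.226436 + 0.027454 = 0.253890.

0.254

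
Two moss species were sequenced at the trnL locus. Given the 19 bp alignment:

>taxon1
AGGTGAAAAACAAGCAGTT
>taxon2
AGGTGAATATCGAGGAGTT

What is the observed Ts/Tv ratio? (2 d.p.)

0.33

Transitions are A↔G and C↔T; transversions are all other mismatches.
Transitions: 1. Transversions: 3.
R = 1/3 = 0.333333… ≈ 0.33 (to 2 d.p.).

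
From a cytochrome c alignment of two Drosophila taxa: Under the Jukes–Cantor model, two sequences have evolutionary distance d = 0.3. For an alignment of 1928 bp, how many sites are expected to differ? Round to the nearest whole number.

477

Invert JC69: p = (3/4)(1 − e^(−4d/3)) = 0.75 × (1 − e^(-0.4)) = 0.75 × (1 − 0.670320) = 0.247260.
Expected differing sites = pL ≈ 0.247260 × 1928 = 476.71728 ≈ 477.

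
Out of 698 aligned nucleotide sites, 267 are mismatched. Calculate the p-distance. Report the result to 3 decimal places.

p = 267/698 = 0.382521… ≈ 0.383 (to 3 d.p.).

0.383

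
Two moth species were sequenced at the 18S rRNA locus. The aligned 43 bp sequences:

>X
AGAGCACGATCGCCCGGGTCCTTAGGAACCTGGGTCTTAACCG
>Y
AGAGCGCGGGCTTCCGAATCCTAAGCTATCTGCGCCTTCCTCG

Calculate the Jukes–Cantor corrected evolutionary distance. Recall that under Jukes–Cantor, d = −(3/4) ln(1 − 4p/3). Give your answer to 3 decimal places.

The sequences differ at 16 of 43 sites, so p = 16/43 ≈ 0.372093.
d = −(3/4) ln(1 − 4p/3) = −0.75 ln(1 − 0.496124) = −0.75 ln(0.503876)
  = −0.75 × (-0.685425) = 0.514069 substitutions/site.

0.514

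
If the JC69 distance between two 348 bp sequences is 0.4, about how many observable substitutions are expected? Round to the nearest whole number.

108

Invert JC69: p = (3/4)(1 − e^(−4d/3)) = 0.75 × (1 − e^(-0.533333)) = 0.75 × (1 − 0.586646) = 0.310016.
Expected differing sites = pL ≈ 0.310016 × 348 = 107.885568 ≈ 108.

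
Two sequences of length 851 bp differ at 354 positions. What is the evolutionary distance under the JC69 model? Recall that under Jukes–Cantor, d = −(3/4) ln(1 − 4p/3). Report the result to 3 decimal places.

0.607

p = 354/851 ≈ 0.415981.
d = −(3/4) ln(1 − 4p/3) = −0.75 ln(1 − 0.554641) = −0.75 ln(0.445359)
  = −0.75 × (-0.808875) = 0.606656 substitutions/site.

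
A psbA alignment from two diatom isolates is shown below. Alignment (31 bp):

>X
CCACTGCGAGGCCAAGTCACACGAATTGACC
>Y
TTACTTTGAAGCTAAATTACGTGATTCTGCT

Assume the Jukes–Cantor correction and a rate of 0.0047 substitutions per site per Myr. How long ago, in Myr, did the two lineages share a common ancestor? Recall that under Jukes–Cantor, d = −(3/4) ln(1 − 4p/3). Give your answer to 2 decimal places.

82.67

The sequences differ at 15 of 31 sites, so p = 15/31 ≈ 0.483871.
d = −(3/4) ln(1 − 4p/3) = −0.75 ln(1 − 0.645161) = −0.75 ln(0.354839)
  = −0.75 × (-1.036091) = 0.777068 substitutions/site.
Under a molecular clock d = 2μt, so t = d/(2μ) = 0.777068 / (2 × 0.0047) = 82.67 Myr.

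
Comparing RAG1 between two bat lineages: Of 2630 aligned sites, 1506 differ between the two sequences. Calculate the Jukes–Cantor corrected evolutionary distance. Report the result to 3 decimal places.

1.081

p = 1506/2630 ≈ 0.572624.
d = −(3/4) ln(1 − 4p/3) = −0.75 ln(1 − 0.763499) = −0.75 ln(0.236501)
  = −0.75 × (-1.441803) = 1.081352 substitutions/site.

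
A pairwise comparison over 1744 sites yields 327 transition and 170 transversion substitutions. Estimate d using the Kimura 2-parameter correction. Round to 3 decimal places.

0.374

P = 327/1744 = 0.1875 and Q = 170/1744 ≈ 0.097477.
Under the Kimura two-parameter model, d = −½ ln(1 − 2P − Q) − ¼ ln(1 − 2Q).
1 − 2P − Q = 0.527523, giving −½ ln(0.527523) = 0.319781.
1 − 2Q = 0.805046, giving −¼ ln(0.805046) = 0.054214.
d = 0.319781 + 0.054214 = 0.373995.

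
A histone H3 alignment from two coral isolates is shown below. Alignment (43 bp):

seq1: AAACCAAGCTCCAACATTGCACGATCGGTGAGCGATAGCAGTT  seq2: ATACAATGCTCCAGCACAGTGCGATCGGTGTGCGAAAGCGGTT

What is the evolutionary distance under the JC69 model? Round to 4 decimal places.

The sequences differ at 11 of 43 sites, so p = 11/43 ≈ 0.255814.
d = −(3/4) ln(1 − 4p/3) = −0.75 ln(1 − 0.341085) = −0.75 ln(0.658915)
  = −0.75 × (-0.417161) = 0.312871 substitutions/site.

0.3129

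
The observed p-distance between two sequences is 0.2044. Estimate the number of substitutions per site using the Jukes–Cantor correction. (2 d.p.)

0.24

d = −(3/4) ln(1 − 4p/3) = −0.75 ln(1 − 0.272533) = −0.75 ln(0.727467)
  = −0.75 × (-0.318187) = 0.238640 substitutions/site.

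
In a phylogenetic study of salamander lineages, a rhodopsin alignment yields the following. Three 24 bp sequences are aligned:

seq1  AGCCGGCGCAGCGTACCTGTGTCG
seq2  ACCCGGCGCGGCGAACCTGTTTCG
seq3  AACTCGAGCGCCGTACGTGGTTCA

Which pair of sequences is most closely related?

seq1–seq2: 4/24 differ, p = 0.167, d = 0.188.
seq1–seq3: 10/24 differ, p = 0.417, d = 0.608.
seq2–seq3: 9/24 differ, p = 0.375, d = 0.520.
The smallest distance is between seq1 and seq2.

seq1 and seq2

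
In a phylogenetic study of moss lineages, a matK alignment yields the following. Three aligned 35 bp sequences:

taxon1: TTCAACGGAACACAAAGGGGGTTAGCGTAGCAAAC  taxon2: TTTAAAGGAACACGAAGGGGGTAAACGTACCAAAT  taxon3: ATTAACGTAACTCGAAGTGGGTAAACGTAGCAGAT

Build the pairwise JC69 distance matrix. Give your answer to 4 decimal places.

d(taxon1,taxon2) = 0.2326, d(taxon1,taxon3) = 0.3597, d(taxon2,taxon3) = 0.2326

taxon1–taxon2: 7/35 sites differ → p = 0.2, d = −0.75 ln(1 − 0.266667) = 0.232617 ≈ 0.2326.
taxon1–taxon3: 10/35 sites differ → p ≈ 0.285714, d = −0.75 ln(1 − 0.380952) = 0.359679 ≈ 0.3597.
taxon2–taxon3: 7/35 sites differ → p = 0.2, d = −0.75 ln(1 − 0.266667) = 0.232617 ≈ 0.2326.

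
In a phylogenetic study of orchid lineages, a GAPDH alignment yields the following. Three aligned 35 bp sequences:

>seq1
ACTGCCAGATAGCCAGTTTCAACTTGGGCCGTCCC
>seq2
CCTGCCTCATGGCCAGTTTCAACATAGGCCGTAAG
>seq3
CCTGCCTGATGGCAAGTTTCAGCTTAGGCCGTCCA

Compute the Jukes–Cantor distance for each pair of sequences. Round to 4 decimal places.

d(seq1,seq2) = 0.3149, d(seq1,seq3) = 0.2326, d(seq2,seq3) = 0.2326

seq1–seq2: 9/35 sites differ → p ≈ 0.257143, d = −0.75 ln(1 − 0.342857) = 0.314890 ≈ 0.3149.
seq1–seq3: 7/35 sites differ → p = 0.2, d = −0.75 ln(1 − 0.266667) = 0.232617 ≈ 0.2326.
seq2–seq3: 7/35 sites differ → p = 0.2, d = −0.75 ln(1 − 0.266667) = 0.232617 ≈ 0.2326.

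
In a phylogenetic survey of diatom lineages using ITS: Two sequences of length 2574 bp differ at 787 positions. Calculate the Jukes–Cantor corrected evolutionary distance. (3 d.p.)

p = 787/2574 ≈ 0.30575.
d = −(3/4) ln(1 − 4p/3) = −0.75 ln(1 − 0.407667) = −0.75 ln(0.592333)
  = −0.75 × (-0.523686) = 0.392765 substitutions/site.

0.393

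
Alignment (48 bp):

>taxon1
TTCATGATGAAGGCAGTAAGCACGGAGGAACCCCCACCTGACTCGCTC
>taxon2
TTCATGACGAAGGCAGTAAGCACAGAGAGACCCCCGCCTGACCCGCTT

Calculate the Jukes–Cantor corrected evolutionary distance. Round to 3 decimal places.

0.162

The sequences differ at 7 of 48 sites (8, 24, 28, 29, 36, 43, 48), so p = 7/48 ≈ 0.145833.
d = −(3/4) ln(1 − 4p/3) = −0.75 ln(1 − 0.194444) = −0.75 ln(0.805556)
  = −0.75 × (-0.216223) = 0.162167 substitutions/site.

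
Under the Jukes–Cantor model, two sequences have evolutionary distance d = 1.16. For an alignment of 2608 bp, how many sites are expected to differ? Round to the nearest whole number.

1539

Invert JC69: p = (3/4)(1 − e^(−4d/3)) = 0.75 × (1 − e^(-1.546667)) = 0.75 × (1 − 0.212957) = 0.590282.
Expected differing sites = pL ≈ 0.590282 × 2608 = 1539.455456 ≈ 1539.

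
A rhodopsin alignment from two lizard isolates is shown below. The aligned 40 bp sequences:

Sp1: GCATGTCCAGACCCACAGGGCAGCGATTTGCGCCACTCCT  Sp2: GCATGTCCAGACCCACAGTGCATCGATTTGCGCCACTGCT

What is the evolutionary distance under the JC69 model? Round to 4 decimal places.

0.0790

The sequences differ at 3 of 40 sites (19, 23, 38), so p = 3/40 = 0.075.
d = −(3/4) ln(1 − 4p/3) = −0.75 ln(1 − 0.1) = −0.75 ln(0.9)
  = −0.75 × (-0.105361) = 0.079021 substitutions/site.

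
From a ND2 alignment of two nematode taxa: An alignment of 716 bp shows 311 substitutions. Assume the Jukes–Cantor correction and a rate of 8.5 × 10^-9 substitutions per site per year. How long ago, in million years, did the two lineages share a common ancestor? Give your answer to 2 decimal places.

38.18

p = 311/716 ≈ 0.434358.
d = −(3/4) ln(1 − 4p/3) = −0.75 ln(1 − 0.579144) = −0.75 ln(0.420856)
  = −0.75 × (-0.865465) = 0.649099 substitutions/site.
Under a molecular clock d = 2μt, so t = d/(2μ) = 0.649099 / (2 × 8.5 × 10^-9) = 38.18 million years.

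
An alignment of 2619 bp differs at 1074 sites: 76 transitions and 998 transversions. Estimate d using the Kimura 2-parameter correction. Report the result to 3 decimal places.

0.648

P = 76/2619 ≈ 0.029019 and Q = 998/2619 ≈ 0.381061.
Under the Kimura two-parameter model, d = −½ ln(1 − 2P − Q) − ¼ ln(1 − 2Q).
1 − 2P − Q = 0.560901, giving −½ ln(0.560901) = 0.289105.
1 − 2Q = 0.237878, giving −¼ ln(0.237878) = 0.358999.
d = 0.289105 + 0.358999 = 0.648104.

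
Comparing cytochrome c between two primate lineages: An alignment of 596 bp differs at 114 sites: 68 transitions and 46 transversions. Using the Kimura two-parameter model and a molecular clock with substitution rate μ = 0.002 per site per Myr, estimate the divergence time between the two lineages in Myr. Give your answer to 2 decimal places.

56.03

P = 68/596 ≈ 0.114094 and Q = 46/596 ≈ 0.077181.
Under the Kimura two-parameter model, d = −½ ln(1 − 2P − Q) − ¼ ln(1 − 2Q).
1 − 2P − Q = 0.694631, giving −½ ln(0.694631) = 0.182187.
1 − 2Q = 0.845638, giving −¼ ln(0.845638) = 0.041916.
d = 0.182187 + 0.041916 = 0.224103.
Under a molecular clock d = 2μt, so t = d/(2μ) = 0.224103 / (2 × 0.002) = 56.03 Myr.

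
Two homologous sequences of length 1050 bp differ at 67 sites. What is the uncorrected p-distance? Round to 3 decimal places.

0.064

p = 67/1050 = 0.063809… ≈ 0.064 (to 3 d.p.).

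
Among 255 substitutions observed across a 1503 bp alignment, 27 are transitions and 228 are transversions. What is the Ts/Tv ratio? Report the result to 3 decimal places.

0.118

R = 27/228 = 0.118421… ≈ 0.118 (to 3 d.p.).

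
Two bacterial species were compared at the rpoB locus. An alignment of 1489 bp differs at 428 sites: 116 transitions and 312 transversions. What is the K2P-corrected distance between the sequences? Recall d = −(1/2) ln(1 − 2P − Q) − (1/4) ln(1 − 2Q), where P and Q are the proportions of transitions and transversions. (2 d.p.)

0.36

P = 116/1489 ≈ 0.077905 and Q = 312/1489 ≈ 0.209537.
Under the Kimura two-parameter model, d = −½ ln(1 − 2P − Q) − ¼ ln(1 − 2Q).
1 − 2P − Q = 0.634653, giving −½ ln(0.634653) = 0.227338.
1 − 2Q = 0.580926, giving −¼ ln(0.580926) = 0.135783.
d = 0.227338 + 0.135783 = 0.363121.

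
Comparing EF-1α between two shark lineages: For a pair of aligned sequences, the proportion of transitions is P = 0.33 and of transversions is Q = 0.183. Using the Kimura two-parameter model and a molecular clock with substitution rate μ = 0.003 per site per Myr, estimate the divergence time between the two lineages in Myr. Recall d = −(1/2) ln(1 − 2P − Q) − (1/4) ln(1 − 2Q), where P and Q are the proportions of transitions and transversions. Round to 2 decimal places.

Under the Kimura two-parameter model, d = −½ ln(1 − 2P − Q) − ¼ ln(1 − 2Q).
1 − 2P − Q = 0.157, giving −½ ln(0.157) = 0.925755.
1 − 2Q = 0.634, giving −¼ ln(0.634) = 0.113927.
d = 0.925755 + 0.113927 = 1.039682.
Under a molecular clock d = 2μt, so t = d/(2μ) = 1.039682 / (2 × 0.003) = 173.28 Myr.

173.28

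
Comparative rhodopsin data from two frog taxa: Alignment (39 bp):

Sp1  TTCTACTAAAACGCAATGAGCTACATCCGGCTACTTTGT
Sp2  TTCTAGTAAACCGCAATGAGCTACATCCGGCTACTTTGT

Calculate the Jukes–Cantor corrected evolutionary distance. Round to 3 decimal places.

The sequences differ at 2 of 39 sites (6, 11), so p = 2/39 ≈ 0.051282.
d = −(3/4) ln(1 − 4p/3) = −0.75 ln(1 − 0.068376) = −0.75 ln(0.931624)
  = −0.75 × (-0.070826) = 0.053120 substitutions/site.

0.053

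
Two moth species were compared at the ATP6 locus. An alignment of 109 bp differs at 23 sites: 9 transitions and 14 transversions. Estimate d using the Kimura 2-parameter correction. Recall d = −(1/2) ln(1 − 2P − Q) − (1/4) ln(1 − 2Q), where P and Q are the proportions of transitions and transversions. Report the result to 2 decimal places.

0.25

P = 9/109 ≈ 0.082569 and Q = 14/109 ≈ 0.12844.
Under the Kimura two-parameter model, d = −½ ln(1 − 2P − Q) − ¼ ln(1 − 2Q).
1 − 2P − Q = 0.706422, giving −½ ln(0.706422) = 0.173771.
1 − 2Q = 0.74312, giving −¼ ln(0.74312) = 0.074224.
d = 0.173771 + 0.074224 = 0.247995.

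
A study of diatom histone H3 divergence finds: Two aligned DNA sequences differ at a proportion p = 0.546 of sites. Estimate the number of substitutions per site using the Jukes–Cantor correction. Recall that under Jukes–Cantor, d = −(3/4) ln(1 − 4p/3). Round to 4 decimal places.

d = −(3/4) ln(1 − 4p/3) = −0.75 ln(1 − 0.728) = −0.75 ln(0.272)
  = −0.75 × (-1.301953) = 0.976465 substitutions/site.

0.9765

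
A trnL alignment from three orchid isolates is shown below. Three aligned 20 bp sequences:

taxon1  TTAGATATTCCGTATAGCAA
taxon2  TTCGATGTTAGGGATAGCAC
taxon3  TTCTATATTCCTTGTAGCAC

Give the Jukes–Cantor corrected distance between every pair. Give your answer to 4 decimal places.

taxon1–taxon2: 6/20 sites differ → p = 0.3, d = −0.75 ln(1 − 0.4) = 0.383119 ≈ 0.3831.
taxon1–taxon3: 5/20 sites differ → p = 0.25, d = −0.75 ln(1 − 0.333333) = 0.304098 ≈ 0.3041.
taxon2–taxon3: 7/20 sites differ → p = 0.35, d = −0.75 ln(1 − 0.466667) = 0.471457 ≈ 0.4715.

d(taxon1,taxon2) = 0.3831, d(taxon1,taxon3) = 0.3041, d(taxon2,taxon3) = 0.4715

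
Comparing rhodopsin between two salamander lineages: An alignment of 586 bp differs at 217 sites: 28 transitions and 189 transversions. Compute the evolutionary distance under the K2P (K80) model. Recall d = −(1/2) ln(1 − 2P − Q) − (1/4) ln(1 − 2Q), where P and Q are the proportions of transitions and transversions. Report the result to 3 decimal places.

P = 28/586 ≈ 0.047782 and Q = 189/586 ≈ 0.322526.
Under the Kimura two-parameter model, d = −½ ln(1 − 2P − Q) − ¼ ln(1 − 2Q).
1 − 2P − Q = 0.58191, giving −½ ln(0.58191) = 0.270720.
1 − 2Q = 0.354948, giving −¼ ln(0.354948) = 0.258946.
d = 0.270720 + 0.258946 = 0.529666.

0.530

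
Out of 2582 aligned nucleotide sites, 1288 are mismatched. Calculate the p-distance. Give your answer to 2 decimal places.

0.50

p = 1288/2582 = 0.498838… ≈ 0.50 (to 2 d.p.).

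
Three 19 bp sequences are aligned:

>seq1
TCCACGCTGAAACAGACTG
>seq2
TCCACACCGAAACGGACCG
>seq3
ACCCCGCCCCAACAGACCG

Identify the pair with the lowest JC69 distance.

seq1–seq2: 4/19 differ, p = 0.211, d = 0.247.
seq1–seq3: 6/19 differ, p = 0.316, d = 0.410.
seq2–seq3: 6/19 differ, p = 0.316, d = 0.410.
The smallest distance is between seq1 and seq2.

seq1 and seq2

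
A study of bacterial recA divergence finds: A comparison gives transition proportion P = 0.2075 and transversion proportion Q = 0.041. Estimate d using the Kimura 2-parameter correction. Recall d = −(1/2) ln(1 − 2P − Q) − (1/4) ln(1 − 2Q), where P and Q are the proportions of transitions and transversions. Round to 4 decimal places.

Under the Kimura two-parameter model, d = −½ ln(1 − 2P − Q) − ¼ ln(1 − 2Q).
1 − 2P − Q = 0.544, giving −½ ln(0.544) = 0.304403.
1 − 2Q = 0.918, giving −¼ ln(0.918) = 0.021389.
d = 0.304403 + 0.021389 = 0.325792.

0.3258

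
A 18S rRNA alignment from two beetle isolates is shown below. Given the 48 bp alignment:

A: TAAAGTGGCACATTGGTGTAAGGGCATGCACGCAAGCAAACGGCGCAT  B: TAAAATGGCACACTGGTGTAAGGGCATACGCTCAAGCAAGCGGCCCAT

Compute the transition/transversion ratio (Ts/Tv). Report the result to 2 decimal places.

2.50

Transitions are A↔G and C↔T; transversions are all other mismatches.
Transitions: 5. Transversions: 2.
R = 5/2 = 2.50.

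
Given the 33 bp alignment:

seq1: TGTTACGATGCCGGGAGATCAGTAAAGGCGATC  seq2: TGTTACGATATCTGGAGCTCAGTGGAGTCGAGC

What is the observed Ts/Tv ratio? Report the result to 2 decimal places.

1.00

Transitions are A↔G and C↔T; transversions are all other mismatches.
Transitions: 4. Transversions: 4.
R = 4/4 = 1.00.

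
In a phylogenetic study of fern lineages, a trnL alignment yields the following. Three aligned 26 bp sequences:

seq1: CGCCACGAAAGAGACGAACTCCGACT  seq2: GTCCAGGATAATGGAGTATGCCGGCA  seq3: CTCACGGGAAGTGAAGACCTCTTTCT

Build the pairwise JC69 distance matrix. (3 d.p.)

d(seq1,seq2) = 0.824, d(seq1,seq3) = 0.623, d(seq2,seq3) = 1.100

seq1–seq2: 13/26 sites differ → p = 0.5, d = −0.75 ln(1 − 0.666667) = 0.823960 ≈ 0.824.
seq1–seq3: 11/26 sites differ → p ≈ 0.423077, d = −0.75 ln(1 − 0.564103) = 0.622762 ≈ 0.623.
seq2–seq3: 15/26 sites differ → p ≈ 0.576923, d = −0.75 ln(1 − 0.769231) = 1.099754 ≈ 1.100.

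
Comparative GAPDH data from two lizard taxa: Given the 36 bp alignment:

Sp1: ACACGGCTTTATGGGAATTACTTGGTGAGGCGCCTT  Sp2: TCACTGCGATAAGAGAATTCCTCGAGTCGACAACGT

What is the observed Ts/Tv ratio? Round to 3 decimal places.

Transitions are A↔G and C↔T; transversions are all other mismatches.
Transitions: 5. Transversions: 11.
R = 5/11 = 0.454545… ≈ 0.455 (to 3 d.p.).

0.455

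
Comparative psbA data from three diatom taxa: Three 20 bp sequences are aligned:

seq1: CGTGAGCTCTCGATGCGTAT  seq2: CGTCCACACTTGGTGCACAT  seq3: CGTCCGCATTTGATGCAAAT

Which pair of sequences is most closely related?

seq1–seq2: 8/20 differ, p = 0.400, d = 0.572.
seq1–seq3: 7/20 differ, p = 0.350, d = 0.471.
seq2–seq3: 4/20 differ, p = 0.200, d = 0.233.
The smallest distance is between seq2 and seq3.

seq2 and seq3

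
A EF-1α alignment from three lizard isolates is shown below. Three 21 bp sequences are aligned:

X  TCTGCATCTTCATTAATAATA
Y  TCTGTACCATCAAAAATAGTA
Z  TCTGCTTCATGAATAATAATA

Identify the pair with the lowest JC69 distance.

X–Y: 6/21 differ, p = 0.286, d = 0.360.
X–Z: 4/21 differ, p = 0.190, d = 0.220.
Y–Z: 6/21 differ, p = 0.286, d = 0.360.
The smallest distance is between X and Z.

X and Z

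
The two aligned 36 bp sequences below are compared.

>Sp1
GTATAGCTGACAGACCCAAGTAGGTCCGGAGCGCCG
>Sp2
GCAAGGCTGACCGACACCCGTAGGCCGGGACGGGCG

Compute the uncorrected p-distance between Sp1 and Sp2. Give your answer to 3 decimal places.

0.333

The sequences differ at 12 of 36 positions.
p = 12/36 = 0.333333… ≈ 0.333 (to 3 d.p.).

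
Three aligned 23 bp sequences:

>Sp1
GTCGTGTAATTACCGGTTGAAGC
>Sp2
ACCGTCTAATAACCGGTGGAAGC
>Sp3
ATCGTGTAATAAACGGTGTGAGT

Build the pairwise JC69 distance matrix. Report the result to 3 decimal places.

Sp1–Sp2: 5/23 sites differ → p ≈ 0.217391, d = −0.75 ln(1 − 0.289855) = 0.256715 ≈ 0.257.
Sp1–Sp3: 7/23 sites differ → p ≈ 0.304348, d = −0.75 ln(1 − 0.405797) = 0.390401 ≈ 0.390.
Sp2–Sp3: 6/23 sites differ → p ≈ 0.26087, d = −0.75 ln(1 − 0.347827) = 0.320584 ≈ 0.321.

d(Sp1,Sp2) = 0.257, d(Sp1,Sp3) = 0.390, d(Sp2,Sp3) = 0.321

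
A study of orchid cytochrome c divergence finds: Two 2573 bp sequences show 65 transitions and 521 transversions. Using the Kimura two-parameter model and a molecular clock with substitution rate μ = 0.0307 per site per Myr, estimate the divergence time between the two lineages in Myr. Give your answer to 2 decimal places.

P = 65/2573 ≈ 0.025262 and Q = 521/2573 ≈ 0.202487.
Under the Kimura two-parameter model, d = −½ ln(1 − 2P − Q) − ¼ ln(1 − 2Q).
1 − 2P − Q = 0.746989, giving −½ ln(0.746989) = 0.145852.
1 − 2Q = 0.595026, giving −¼ ln(0.595026) = 0.129788.
d = 0.145852 + 0.129788 = 0.275640.
Under a molecular clock d = 2μt, so t = d/(2μ) = 0.275640 / (2 × 0.0307) = 4.49 Myr.

4.49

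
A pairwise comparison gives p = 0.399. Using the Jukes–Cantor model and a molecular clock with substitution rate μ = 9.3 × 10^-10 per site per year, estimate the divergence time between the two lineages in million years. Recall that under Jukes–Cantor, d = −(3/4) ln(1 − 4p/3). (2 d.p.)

d = −(3/4) ln(1 − 4p/3) = −0.75 ln(1 − 0.532) = −0.75 ln(0.468)
  = −0.75 × (-0.759287) = 0.569465 substitutions/site.
Under a molecular clock d = 2μt, so t = d/(2μ) = 0.569465 / (2 × 9.3 × 10^-10) = 306.16 million years.

306.16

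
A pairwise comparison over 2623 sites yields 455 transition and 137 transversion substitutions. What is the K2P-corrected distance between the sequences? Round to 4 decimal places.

P = 455/2623 ≈ 0.173465 and Q = 137/2623 ≈ 0.05223.
Under the Kimura two-parameter model, d = −½ ln(1 − 2P − Q) − ¼ ln(1 − 2Q).
1 − 2P − Q = 0.60084, giving −½ ln(0.60084) = 0.254713.
1 − 2Q = 0.89554, giving −¼ ln(0.89554) = 0.027582.
d = 0.254713 + 0.027582 = 0.282295.

0.2823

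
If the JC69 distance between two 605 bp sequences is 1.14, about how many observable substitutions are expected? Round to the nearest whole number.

355

Invert JC69: p = (3/4)(1 − e^(−4d/3)) = 0.75 × (1 − e^(-1.52)) = 0.75 × (1 − 0.218712) = 0.585966.
Expected differing sites = pL ≈ 0.585966 × 605 = 354.50943 ≈ 355.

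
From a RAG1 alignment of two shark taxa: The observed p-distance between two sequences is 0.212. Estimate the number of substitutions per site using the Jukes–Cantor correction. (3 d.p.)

0.249

d = −(3/4) ln(1 − 4p/3) = −0.75 ln(1 − 0.282667) = −0.75 ln(0.717333)
  = −0.75 × (-0.332215) = 0.249161 substitutions/site.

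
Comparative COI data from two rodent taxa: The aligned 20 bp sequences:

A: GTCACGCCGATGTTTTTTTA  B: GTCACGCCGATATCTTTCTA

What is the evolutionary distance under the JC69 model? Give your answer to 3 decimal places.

The sequences differ at 3 of 20 sites (12, 14, 18), so p = 3/20 = 0.15.
d = −(3/4) ln(1 − 4p/3) = −0.75 ln(1 − 0.2) = −0.75 ln(0.8)
  = −0.75 × (-0.223144) = 0.167358 substitutions/site.

0.167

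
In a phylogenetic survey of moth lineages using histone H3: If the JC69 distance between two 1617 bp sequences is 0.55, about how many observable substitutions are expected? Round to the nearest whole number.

Invert JC69: p = (3/4)(1 − e^(−4d/3)) = 0.75 × (1 − e^(-0.733333)) = 0.75 × (1 − 0.480305) = 0.389771.
Expected differing sites = pL ≈ 0.389771 × 1617 = 630.259707 ≈ 630.

630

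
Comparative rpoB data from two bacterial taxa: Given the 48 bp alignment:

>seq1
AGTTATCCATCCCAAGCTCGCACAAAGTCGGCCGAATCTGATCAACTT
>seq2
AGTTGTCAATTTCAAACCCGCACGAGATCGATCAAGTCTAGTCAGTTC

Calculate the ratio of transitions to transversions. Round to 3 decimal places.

17.000

Transitions are A↔G and C↔T; transversions are all other mismatches.
Transitions: 17. Transversions: 1.
R = 17/1 = 17.000.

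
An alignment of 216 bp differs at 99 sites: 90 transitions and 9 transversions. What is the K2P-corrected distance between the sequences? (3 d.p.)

1.061

P = 90/216 ≈ 0.416667 and Q = 9/216 ≈ 0.041667.
Under the Kimura two-parameter model, d = −½ ln(1 − 2P − Q) − ¼ ln(1 − 2Q).
1 − 2P − Q = 0.124999, giving −½ ln(0.124999) = 1.039725.
1 − 2Q = 0.916666, giving −¼ ln(0.916666) = 0.021753.
d = 1.039725 + 0.021753 = 1.061478.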